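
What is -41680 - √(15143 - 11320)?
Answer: -41680 - √3823 ≈ -41742.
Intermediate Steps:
-41680 - √(15143 - 11320) = -41680 - √3823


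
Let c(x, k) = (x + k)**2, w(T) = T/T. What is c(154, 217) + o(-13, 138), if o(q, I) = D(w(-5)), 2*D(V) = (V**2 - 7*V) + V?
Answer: 275277/2 ≈ 1.3764e+5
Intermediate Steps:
w(T) = 1
c(x, k) = (k + x)**2
D(V) = V**2/2 - 3*V (D(V) = ((V**2 - 7*V) + V)/2 = (V**2 - 6*V)/2 = V**2/2 - 3*V)
o(q, I) = -5/2 (o(q, I) = (1/2)*1*(-6 + 1) = (1/2)*1*(-5) = -5/2)
c(154, 217) + o(-13, 138) = (217 + 154)**2 - 5/2 = 371**2 - 5/2 = 137641 - 5/2 = 275277/2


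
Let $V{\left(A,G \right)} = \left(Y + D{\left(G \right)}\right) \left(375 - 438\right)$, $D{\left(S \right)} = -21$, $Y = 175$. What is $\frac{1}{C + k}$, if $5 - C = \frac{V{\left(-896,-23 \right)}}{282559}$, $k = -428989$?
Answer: $- \frac{282559}{121213280354} \approx -2.3311 \cdot 10^{-6}$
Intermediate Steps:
$V{\left(A,G \right)} = -9702$ ($V{\left(A,G \right)} = \left(175 - 21\right) \left(375 - 438\right) = 154 \left(-63\right) = -9702$)
$C = \frac{1422497}{282559}$ ($C = 5 - - \frac{9702}{282559} = 5 + \frac{9702}{282559} = \frac{1422497}{282559} \approx 5.0343$)
$\frac{1}{C + k} = \frac{1}{\frac{1422497}{282559} - 428989} = \frac{1}{- \frac{121213280354}{282559}} = - \frac{282559}{121213280354}$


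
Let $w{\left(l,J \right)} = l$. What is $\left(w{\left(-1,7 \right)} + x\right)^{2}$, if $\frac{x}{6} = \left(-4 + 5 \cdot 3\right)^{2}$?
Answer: $525625$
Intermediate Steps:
$x = 726$ ($x = 6 \left(-4 + 5 \cdot 3\right)^{2} = 6 \left(-4 + 15\right)^{2} = 6 \cdot 11^{2} = 6 \cdot 121 = 726$)
$\left(w{\left(-1,7 \right)} + x\right)^{2} = \left(-1 + 726\right)^{2} = 725^{2} = 525625$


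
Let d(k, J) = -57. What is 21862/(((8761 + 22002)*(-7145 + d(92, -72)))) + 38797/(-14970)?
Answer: -4298000748781/1658340118110 ≈ -2.5917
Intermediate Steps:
21862/(((8761 + 22002)*(-7145 + d(92, -72)))) + 38797/(-14970) = 21862/(((8761 + 22002)*(-7145 - 57))) + 38797/(-14970) = 21862/((30763*(-7202))) + 38797*(-1/14970) = 21862/(-221555126) - 38797/14970 = 21862*(-1/221555126) - 38797/14970 = -10931/110777563 - 38797/14970 = -4298000748781/1658340118110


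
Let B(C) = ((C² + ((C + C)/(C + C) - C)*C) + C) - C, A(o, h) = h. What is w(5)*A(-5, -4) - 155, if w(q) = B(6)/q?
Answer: -799/5 ≈ -159.80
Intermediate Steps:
B(C) = C² + C*(1 - C) (B(C) = ((C² + ((2*C)/((2*C)) - C)*C) + C) - C = ((C² + ((2*C)*(1/(2*C)) - C)*C) + C) - C = ((C² + (1 - C)*C) + C) - C = ((C² + C*(1 - C)) + C) - C = (C + C² + C*(1 - C)) - C = C² + C*(1 - C))
w(q) = 6/q
w(5)*A(-5, -4) - 155 = (6/5)*(-4) - 155 = -24/5 - 155 = -799/5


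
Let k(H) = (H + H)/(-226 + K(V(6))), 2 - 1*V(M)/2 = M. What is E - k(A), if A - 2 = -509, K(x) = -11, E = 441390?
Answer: 34869472/79 ≈ 4.4139e+5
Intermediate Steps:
V(M) = 4 - 2*M
A = -507 (A = 2 - 509 = -507)
k(H) = -2*H/237 (k(H) = (H + H)/(-226 - 11) = (2*H)/(-237) = (2*H)*(-1/237) = -2*H/237)
E - k(A) = 441390 - (-2)*(-507)/237 = 441390 - 1*338/79 = 441390 - 338/79 = 34869472/79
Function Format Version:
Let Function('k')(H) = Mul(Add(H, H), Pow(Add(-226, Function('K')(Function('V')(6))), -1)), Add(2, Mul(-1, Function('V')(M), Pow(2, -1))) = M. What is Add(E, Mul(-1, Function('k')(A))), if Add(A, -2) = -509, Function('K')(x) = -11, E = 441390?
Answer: Rational(34869472, 79) ≈ 4.4139e+5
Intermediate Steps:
Function('V')(M) = Add(4, Mul(-2, M))
A = -507 (A = Add(2, -509) = -507)
Function('k')(H) = Mul(Rational(-2, 237), H) (Function('k')(H) = Mul(Add(H, H), Pow(Add(-226, -11), -1)) = Mul(Mul(2, H), Pow(-237, -1)) = Mul(Mul(2, H), Rational(-1, 237)) = Mul(Rational(-2, 237), H))
Add(E, Mul(-1, Function('k')(A))) = Add(441390, Mul(-1, Mul(Rational(-2, 237), -507))) = Add(441390, Mul(-1, Rational(338, 79))) = Add(441390, Rational(-338, 79)) = Rational(34869472, 79)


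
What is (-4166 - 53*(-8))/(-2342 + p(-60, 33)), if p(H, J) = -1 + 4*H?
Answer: 3742/2583 ≈ 1.4487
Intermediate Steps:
(-4166 - 53*(-8))/(-2342 + p(-60, 33)) = (-4166 - 53*(-8))/(-2342 + (-1 + 4*(-60))) = (-4166 + 424)/(-2342 + (-1 - 240)) = -3742/(-2342 - 241) = -3742/(-2583) = -3742*(-1/2583) = 3742/2583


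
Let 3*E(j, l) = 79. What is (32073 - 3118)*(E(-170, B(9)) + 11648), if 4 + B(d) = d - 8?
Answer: 1014090965/3 ≈ 3.3803e+8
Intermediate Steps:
B(d) = -12 + d (B(d) = -4 + (d - 8) = -4 + (-8 + d) = -12 + d)
E(j, l) = 79/3 (E(j, l) = (1/3)*79 = 79/3)
(32073 - 3118)*(E(-170, B(9)) + 11648) = (32073 - 3118)*(79/3 + 11648) = 28955*(35023/3) = 1014090965/3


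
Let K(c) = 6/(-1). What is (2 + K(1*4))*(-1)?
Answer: 4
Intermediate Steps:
K(c) = -6 (K(c) = 6*(-1) = -6)
(2 + K(1*4))*(-1) = (2 - 6)*(-1) = -4*(-1) = 4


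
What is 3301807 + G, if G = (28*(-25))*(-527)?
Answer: 3670707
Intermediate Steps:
G = 368900 (G = -700*(-527) = 368900)
3301807 + G = 3301807 + 368900 = 3670707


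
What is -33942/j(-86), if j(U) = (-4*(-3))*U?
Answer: 5657/172 ≈ 32.890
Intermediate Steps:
j(U) = 12*U
-33942/j(-86) = -33942/(12*(-86)) = -33942/(-1032) = -33942*(-1/1032) = 5657/172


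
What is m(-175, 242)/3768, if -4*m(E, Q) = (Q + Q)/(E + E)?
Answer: 121/1318800 ≈ 9.1750e-5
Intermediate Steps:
m(E, Q) = -Q/(4*E) (m(E, Q) = -(Q + Q)/(4*(E + E)) = -2*Q/(4*(2*E)) = -2*Q*1/(2*E)/4 = -Q/(4*E))
m(-175, 242)/3768 = -1/4*242/(-175)/3768 = -1/4*242*(-1/175)*(1/3768) = (121/350)*(1/3768) = 121/1318800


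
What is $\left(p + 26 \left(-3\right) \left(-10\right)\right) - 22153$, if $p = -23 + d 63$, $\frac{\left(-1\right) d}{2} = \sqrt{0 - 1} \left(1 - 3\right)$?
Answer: $-21396 + 252 i \approx -21396.0 + 252.0 i$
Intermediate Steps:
$d = 4 i$ ($d = - 2 \sqrt{0 - 1} \left(1 - 3\right) = - 2 \sqrt{-1} \left(-2\right) = - 2 i \left(-2\right) = - 2 \left(- 2 i\right) = 4 i \approx 4.0 i$)
$p = -23 + 252 i$ ($p = -23 + 4 i 63 = -23 + 252 i \approx -23.0 + 252.0 i$)
$\left(p + 26 \left(-3\right) \left(-10\right)\right) - 22153 = \left(\left(-23 + 252 i\right) + 26 \left(-3\right) \left(-10\right)\right) - 22153 = \left(\left(-23 + 252 i\right) - -780\right) - 22153 = \left(\left(-23 + 252 i\right) + 780\right) - 22153 = \left(757 + 252 i\right) - 22153 = -21396 + 252 i$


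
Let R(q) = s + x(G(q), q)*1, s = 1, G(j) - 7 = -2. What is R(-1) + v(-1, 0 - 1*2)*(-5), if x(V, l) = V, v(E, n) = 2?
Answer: -4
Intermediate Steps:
G(j) = 5 (G(j) = 7 - 2 = 5)
R(q) = 6 (R(q) = 1 + 5*1 = 1 + 5 = 6)
R(-1) + v(-1, 0 - 1*2)*(-5) = 6 + 2*(-5) = 6 - 10 = -4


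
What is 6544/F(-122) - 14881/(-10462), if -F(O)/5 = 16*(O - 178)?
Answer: 13300229/7846500 ≈ 1.6951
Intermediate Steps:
F(O) = 14240 - 80*O (F(O) = -80*(O - 178) = -80*(-178 + O) = -5*(-2848 + 16*O) = 14240 - 80*O)
6544/F(-122) - 14881/(-10462) = 6544/(14240 - 80*(-122)) - 14881/(-10462) = 6544/(14240 + 9760) - 14881*(-1/10462) = 6544/24000 + 14881/10462 = 6544*(1/24000) + 14881/10462 = 409/1500 + 14881/10462 = 13300229/7846500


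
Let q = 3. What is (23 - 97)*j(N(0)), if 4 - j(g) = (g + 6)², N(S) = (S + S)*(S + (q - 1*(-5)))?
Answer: 2368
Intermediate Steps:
N(S) = 2*S*(8 + S) (N(S) = (S + S)*(S + (3 - 1*(-5))) = (2*S)*(S + (3 + 5)) = (2*S)*(S + 8) = (2*S)*(8 + S) = 2*S*(8 + S))
j(g) = 4 - (6 + g)² (j(g) = 4 - (g + 6)² = 4 - (6 + g)²)
(23 - 97)*j(N(0)) = (23 - 97)*(4 - (6 + 2*0*(8 + 0))²) = -74*(4 - (6 + 2*0*8)²) = -74*(4 - (6 + 0)²) = -74*(4 - 1*6²) = -74*(4 - 1*36) = -74*(4 - 36) = -74*(-32) = 2368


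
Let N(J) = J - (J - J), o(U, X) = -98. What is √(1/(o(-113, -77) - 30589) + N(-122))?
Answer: I*√114886450905/30687 ≈ 11.045*I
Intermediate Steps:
N(J) = J (N(J) = J - 1*0 = J + 0 = J)
√(1/(o(-113, -77) - 30589) + N(-122)) = √(1/(-98 - 30589) - 122) = √(1/(-30687) - 122) = √(-1/30687 - 122) = √(-3743815/30687) = I*√114886450905/30687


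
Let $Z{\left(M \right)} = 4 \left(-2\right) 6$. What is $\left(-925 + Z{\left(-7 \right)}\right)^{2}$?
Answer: $946729$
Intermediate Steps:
$Z{\left(M \right)} = -48$ ($Z{\left(M \right)} = \left(-8\right) 6 = -48$)
$\left(-925 + Z{\left(-7 \right)}\right)^{2} = \left(-925 - 48\right)^{2} = \left(-973\right)^{2} = 946729$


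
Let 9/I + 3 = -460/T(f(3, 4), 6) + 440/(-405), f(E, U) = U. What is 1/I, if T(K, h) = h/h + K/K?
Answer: -18961/729 ≈ -26.010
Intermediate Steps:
T(K, h) = 2 (T(K, h) = 1 + 1 = 2)
I = -729/18961 (I = 9/(-3 + (-460/2 + 440/(-405))) = 9/(-3 + (-460*½ + 440*(-1/405))) = 9/(-3 + (-230 - 88/81)) = 9/(-3 - 18718/81) = 9/(-18961/81) = 9*(-81/18961) = -729/18961 ≈ -0.038447)
1/I = 1/(-729/18961) = -18961/729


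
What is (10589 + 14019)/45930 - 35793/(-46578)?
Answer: 465027319/356554590 ≈ 1.3042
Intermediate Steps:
(10589 + 14019)/45930 - 35793/(-46578) = 24608*(1/45930) - 35793*(-1/46578) = 12304/22965 + 11931/15526 = 465027319/356554590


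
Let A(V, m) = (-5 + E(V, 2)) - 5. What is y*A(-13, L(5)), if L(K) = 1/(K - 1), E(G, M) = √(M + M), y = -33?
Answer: 264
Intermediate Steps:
E(G, M) = √2*√M (E(G, M) = √(2*M) = √2*√M)
L(K) = 1/(-1 + K)
A(V, m) = -8 (A(V, m) = (-5 + √2*√2) - 5 = (-5 + 2) - 5 = -3 - 5 = -8)
y*A(-13, L(5)) = -33*(-8) = 264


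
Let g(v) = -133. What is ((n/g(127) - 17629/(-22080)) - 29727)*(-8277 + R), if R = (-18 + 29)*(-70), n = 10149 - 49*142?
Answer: 790396672792441/2936640 ≈ 2.6915e+8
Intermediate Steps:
n = 3191 (n = 10149 - 6958 = 3191)
R = -770 (R = 11*(-70) = -770)
((n/g(127) - 17629/(-22080)) - 29727)*(-8277 + R) = ((3191/(-133) - 17629/(-22080)) - 29727)*(-8277 - 770) = ((3191*(-1/133) - 17629*(-1/22080)) - 29727)*(-9047) = ((-3191/133 + 17629/22080) - 29727)*(-9047) = (-68112623/2936640 - 29727)*(-9047) = -87365609903/2936640*(-9047) = 790396672792441/2936640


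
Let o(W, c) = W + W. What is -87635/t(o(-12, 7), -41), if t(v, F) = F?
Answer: 87635/41 ≈ 2137.4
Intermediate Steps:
o(W, c) = 2*W
-87635/t(o(-12, 7), -41) = -87635/(-41) = -87635*(-1/41) = 87635/41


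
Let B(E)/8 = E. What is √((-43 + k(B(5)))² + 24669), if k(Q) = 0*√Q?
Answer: √26518 ≈ 162.84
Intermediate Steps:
B(E) = 8*E
k(Q) = 0
√((-43 + k(B(5)))² + 24669) = √((-43 + 0)² + 24669) = √((-43)² + 24669) = √(1849 + 24669) = √26518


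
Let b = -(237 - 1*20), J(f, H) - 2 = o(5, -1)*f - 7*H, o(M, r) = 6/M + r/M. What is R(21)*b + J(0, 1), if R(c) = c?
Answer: -4562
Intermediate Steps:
J(f, H) = 2 + f - 7*H (J(f, H) = 2 + (((6 - 1)/5)*f - 7*H) = 2 + (((1/5)*5)*f - 7*H) = 2 + (1*f - 7*H) = 2 + (f - 7*H) = 2 + f - 7*H)
b = -217 (b = -(237 - 20) = -1*217 = -217)
R(21)*b + J(0, 1) = 21*(-217) + (2 + 0 - 7*1) = -4557 + (2 + 0 - 7) = -4557 - 5 = -4562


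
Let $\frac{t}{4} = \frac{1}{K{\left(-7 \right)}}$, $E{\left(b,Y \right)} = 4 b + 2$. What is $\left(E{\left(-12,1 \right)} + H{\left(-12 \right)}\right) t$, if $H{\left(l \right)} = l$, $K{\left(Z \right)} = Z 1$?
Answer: $\frac{232}{7} \approx 33.143$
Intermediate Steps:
$E{\left(b,Y \right)} = 2 + 4 b$
$K{\left(Z \right)} = Z$
$t = - \frac{4}{7}$ ($t = \frac{4}{-7} = 4 \left(- \frac{1}{7}\right) = - \frac{4}{7} \approx -0.57143$)
$\left(E{\left(-12,1 \right)} + H{\left(-12 \right)}\right) t = \left(\left(2 + 4 \left(-12\right)\right) - 12\right) \left(- \frac{4}{7}\right) = \left(\left(2 - 48\right) - 12\right) \left(- \frac{4}{7}\right) = \left(-46 - 12\right) \left(- \frac{4}{7}\right) = \left(-58\right) \left(- \frac{4}{7}\right) = \frac{232}{7}$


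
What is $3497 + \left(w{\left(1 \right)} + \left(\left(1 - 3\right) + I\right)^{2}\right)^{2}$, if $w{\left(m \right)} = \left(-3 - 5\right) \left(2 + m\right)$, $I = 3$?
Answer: $4026$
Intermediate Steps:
$w{\left(m \right)} = -16 - 8 m$ ($w{\left(m \right)} = - 8 \left(2 + m\right) = -16 - 8 m$)
$3497 + \left(w{\left(1 \right)} + \left(\left(1 - 3\right) + I\right)^{2}\right)^{2} = 3497 + \left(\left(-16 - 8\right) + \left(\left(1 - 3\right) + 3\right)^{2}\right)^{2} = 3497 + \left(\left(-16 - 8\right) + \left(-2 + 3\right)^{2}\right)^{2} = 3497 + \left(-24 + 1^{2}\right)^{2} = 3497 + \left(-24 + 1\right)^{2} = 3497 + \left(-23\right)^{2} = 3497 + 529 = 4026$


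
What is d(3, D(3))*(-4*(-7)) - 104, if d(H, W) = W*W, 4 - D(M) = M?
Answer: -76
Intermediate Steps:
D(M) = 4 - M
d(H, W) = W²
d(3, D(3))*(-4*(-7)) - 104 = (4 - 1*3)²*(-4*(-7)) - 104 = (4 - 3)²*28 - 104 = 1²*28 - 104 = 1*28 - 104 = 28 - 104 = -76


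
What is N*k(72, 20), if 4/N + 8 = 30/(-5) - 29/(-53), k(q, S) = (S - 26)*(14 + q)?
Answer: 109392/713 ≈ 153.43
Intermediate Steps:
k(q, S) = (-26 + S)*(14 + q)
N = -212/713 (N = 4/(-8 + (30/(-5) - 29/(-53))) = 4/(-8 + (30*(-⅕) - 29*(-1/53))) = 4/(-8 + (-6 + 29/53)) = 4/(-8 - 289/53) = 4/(-713/53) = 4*(-53/713) = -212/713 ≈ -0.29734)
N*k(72, 20) = -212*(-364 - 26*72 + 14*20 + 20*72)/713 = -212*(-364 - 1872 + 280 + 1440)/713 = -212/713*(-516) = 109392/713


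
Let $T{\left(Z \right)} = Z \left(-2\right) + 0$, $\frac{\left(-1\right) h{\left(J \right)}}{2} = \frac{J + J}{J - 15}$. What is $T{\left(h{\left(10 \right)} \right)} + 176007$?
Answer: $175991$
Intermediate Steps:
$h{\left(J \right)} = - \frac{4 J}{-15 + J}$ ($h{\left(J \right)} = - 2 \frac{J + J}{J - 15} = - 2 \frac{2 J}{-15 + J} = - \frac{4 J}{-15 + J}$)
$T{\left(Z \right)} = - 2 Z$ ($T{\left(Z \right)} = - 2 Z + 0 = - 2 Z$)
$T{\left(h{\left(10 \right)} \right)} + 176007 = - 2 \left(\left(-4\right) 10 \frac{1}{-15 + 10}\right) + 176007 = - 2 \left(\left(-4\right) 10 \frac{1}{-5}\right) + 176007 = - 2 \left(\left(-4\right) 10 \left(- \frac{1}{5}\right)\right) + 176007 = \left(-2\right) 8 + 176007 = -16 + 176007 = 175991$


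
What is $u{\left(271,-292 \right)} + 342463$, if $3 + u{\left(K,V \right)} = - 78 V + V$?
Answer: $364944$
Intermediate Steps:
$u{\left(K,V \right)} = -3 - 77 V$ ($u{\left(K,V \right)} = -3 + \left(- 78 V + V\right) = -3 - 77 V$)
$u{\left(271,-292 \right)} + 342463 = \left(-3 - -22484\right) + 342463 = \left(-3 + 22484\right) + 342463 = 22481 + 342463 = 364944$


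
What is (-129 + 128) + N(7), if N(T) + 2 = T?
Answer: 4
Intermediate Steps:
N(T) = -2 + T
(-129 + 128) + N(7) = (-129 + 128) + (-2 + 7) = -1 + 5 = 4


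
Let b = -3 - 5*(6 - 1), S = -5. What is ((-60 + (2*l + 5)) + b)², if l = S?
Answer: 8649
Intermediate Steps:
l = -5
b = -28 (b = -3 - 5*5 = -3 - 25 = -28)
((-60 + (2*l + 5)) + b)² = ((-60 + (2*(-5) + 5)) - 28)² = ((-60 + (-10 + 5)) - 28)² = ((-60 - 5) - 28)² = (-65 - 28)² = (-93)² = 8649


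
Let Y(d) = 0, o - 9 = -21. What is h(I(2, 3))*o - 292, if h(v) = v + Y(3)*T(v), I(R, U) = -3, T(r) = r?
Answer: -256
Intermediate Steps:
o = -12 (o = 9 - 21 = -12)
h(v) = v (h(v) = v + 0*v = v + 0 = v)
h(I(2, 3))*o - 292 = -3*(-12) - 292 = 36 - 292 = -256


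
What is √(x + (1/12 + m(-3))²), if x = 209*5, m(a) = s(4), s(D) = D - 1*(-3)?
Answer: √157705/12 ≈ 33.093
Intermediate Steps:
s(D) = 3 + D (s(D) = D + 3 = 3 + D)
m(a) = 7 (m(a) = 3 + 4 = 7)
x = 1045
√(x + (1/12 + m(-3))²) = √(1045 + (1/12 + 7)²) = √(1045 + (85/12)²) = √(1045 + 7225/144) = √(157705/144) = √157705/12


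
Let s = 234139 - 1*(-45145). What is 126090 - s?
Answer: -153194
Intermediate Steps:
s = 279284 (s = 234139 + 45145 = 279284)
126090 - s = 126090 - 1*279284 = 126090 - 279284 = -153194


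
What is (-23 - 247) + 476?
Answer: 206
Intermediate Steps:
(-23 - 247) + 476 = -270 + 476 = 206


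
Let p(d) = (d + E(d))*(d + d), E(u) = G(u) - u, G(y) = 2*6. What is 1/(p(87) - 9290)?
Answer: -1/7202 ≈ -0.00013885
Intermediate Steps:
G(y) = 12
E(u) = 12 - u
p(d) = 24*d (p(d) = (d + (12 - d))*(d + d) = 12*(2*d) = 24*d)
1/(p(87) - 9290) = 1/(24*87 - 9290) = 1/(2088 - 9290) = 1/(-7202) = -1/7202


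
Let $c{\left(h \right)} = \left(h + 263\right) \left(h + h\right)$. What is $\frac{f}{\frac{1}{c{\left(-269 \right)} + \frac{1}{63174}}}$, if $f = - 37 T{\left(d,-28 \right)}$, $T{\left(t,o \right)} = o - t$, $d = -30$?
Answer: $- \frac{7545249901}{31587} \approx -2.3887 \cdot 10^{5}$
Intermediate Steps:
$c{\left(h \right)} = 2 h \left(263 + h\right)$ ($c{\left(h \right)} = \left(263 + h\right) 2 h = 2 h \left(263 + h\right)$)
$f = -74$ ($f = - 37 \left(-28 - -30\right) = - 37 \left(-28 + 30\right) = \left(-37\right) 2 = -74$)
$\frac{f}{\frac{1}{c{\left(-269 \right)} + \frac{1}{63174}}} = - \frac{74}{\frac{1}{2 \left(-269\right) \left(263 - 269\right) + \frac{1}{63174}}} = - \frac{74}{\frac{1}{2 \left(-269\right) \left(-6\right) + \frac{1}{63174}}} = - \frac{74}{\frac{1}{3228 + \frac{1}{63174}}} = - \frac{74}{\frac{1}{\frac{203925673}{63174}}} = - \frac{74}{\frac{63174}{203925673}} = \left(-74\right) \frac{203925673}{63174} = - \frac{7545249901}{31587}$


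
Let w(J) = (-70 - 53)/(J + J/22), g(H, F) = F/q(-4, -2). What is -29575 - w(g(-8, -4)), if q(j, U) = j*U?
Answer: -685637/23 ≈ -29810.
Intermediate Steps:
q(j, U) = U*j
g(H, F) = F/8 (g(H, F) = F/((-2*(-4))) = F/8)
w(J) = -2706/(23*J) (w(J) = -123/(J + J*(1/22)) = -123/(J + J/22) = -123*22/(23*J) = -2706/(23*J))
-29575 - w(g(-8, -4)) = -29575 - (-2706)/(23*((⅛)*(-4))) = -29575 - (-2706)/(23*(-½)) = -29575 - (-2706)*(-2)/23 = -29575 - 1*5412/23 = -29575 - 5412/23 = -685637/23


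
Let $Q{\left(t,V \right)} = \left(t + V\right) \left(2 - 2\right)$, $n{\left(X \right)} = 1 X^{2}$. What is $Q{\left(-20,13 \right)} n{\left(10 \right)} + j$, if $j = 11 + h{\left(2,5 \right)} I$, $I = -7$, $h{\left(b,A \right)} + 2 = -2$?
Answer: $39$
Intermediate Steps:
$h{\left(b,A \right)} = -4$ ($h{\left(b,A \right)} = -2 - 2 = -4$)
$n{\left(X \right)} = X^{2}$
$j = 39$ ($j = 11 - -28 = 11 + 28 = 39$)
$Q{\left(t,V \right)} = 0$ ($Q{\left(t,V \right)} = \left(V + t\right) 0 = 0$)
$Q{\left(-20,13 \right)} n{\left(10 \right)} + j = 0 \cdot 10^{2} + 39 = 0 \cdot 100 + 39 = 0 + 39 = 39$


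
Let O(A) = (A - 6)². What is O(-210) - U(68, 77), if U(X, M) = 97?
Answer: 46559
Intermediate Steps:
O(A) = (-6 + A)²
O(-210) - U(68, 77) = (-6 - 210)² - 1*97 = (-216)² - 97 = 46656 - 97 = 46559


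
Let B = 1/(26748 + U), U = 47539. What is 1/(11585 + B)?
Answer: 74287/860614896 ≈ 8.6318e-5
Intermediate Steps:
B = 1/74287 (B = 1/(26748 + 47539) = 1/74287 ≈ 1.3461e-5)
1/(11585 + B) = 1/(11585 + 1/74287) = 1/(860614896/74287) = 74287/860614896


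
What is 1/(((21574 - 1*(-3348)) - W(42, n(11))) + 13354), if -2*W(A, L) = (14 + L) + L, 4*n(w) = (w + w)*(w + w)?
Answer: 1/38404 ≈ 2.6039e-5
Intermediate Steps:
n(w) = w² (n(w) = ((w + w)*(w + w))/4 = ((2*w)*(2*w))/4 = (4*w²)/4 = w²)
W(A, L) = -7 - L (W(A, L) = -((14 + L) + L)/2 = -(14 + 2*L)/2 = -7 - L)
1/(((21574 - 1*(-3348)) - W(42, n(11))) + 13354) = 1/(((21574 - 1*(-3348)) - (-7 - 1*11²)) + 13354) = 1/(((21574 + 3348) - (-7 - 1*121)) + 13354) = 1/((24922 - (-7 - 121)) + 13354) = 1/((24922 - 1*(-128)) + 13354) = 1/((24922 + 128) + 13354) = 1/(25050 + 13354) = 1/38404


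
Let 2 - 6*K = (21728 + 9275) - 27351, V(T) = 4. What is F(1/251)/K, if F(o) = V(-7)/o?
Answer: -3012/1825 ≈ -1.6504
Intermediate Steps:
K = -1825/3 (K = ⅓ - ((21728 + 9275) - 27351)/6 = ⅓ - (31003 - 27351)/6 = ⅓ - ⅙*3652 = ⅓ - 1826/3 = -1825/3 ≈ -608.33)
F(o) = 4/o
F(1/251)/K = (4/(1/251))/(-1825/3) = (4/(1/251))*(-3/1825) = (4*251)*(-3/1825) = 1004*(-3/1825) = -3012/1825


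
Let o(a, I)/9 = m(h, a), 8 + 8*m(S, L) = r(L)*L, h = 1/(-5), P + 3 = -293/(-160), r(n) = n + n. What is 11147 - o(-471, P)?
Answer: -1951945/4 ≈ -4.8799e+5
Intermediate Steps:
r(n) = 2*n
P = -187/160 (P = -3 - 293/(-160) = -3 - 293*(-1/160) = -3 + 293/160 = -187/160 ≈ -1.1688)
h = -⅕ ≈ -0.20000
m(S, L) = -1 + L²/4 (m(S, L) = -1 + ((2*L)*L)/8 = -1 + (2*L²)/8 = -1 + L²/4)
o(a, I) = -9 + 9*a²/4 (o(a, I) = 9*(-1 + a²/4) = -9 + 9*a²/4)
11147 - o(-471, P) = 11147 - (-9 + (9/4)*(-471)²) = 11147 - (-9 + (9/4)*221841) = 11147 - (-9 + 1996569/4) = 11147 - 1*1996533/4 = 11147 - 1996533/4 = -1951945/4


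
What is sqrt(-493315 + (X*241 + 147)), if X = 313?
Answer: 3*I*sqrt(46415) ≈ 646.32*I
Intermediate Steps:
sqrt(-493315 + (X*241 + 147)) = sqrt(-493315 + (313*241 + 147)) = sqrt(-493315 + (75433 + 147)) = sqrt(-493315 + 75580) = sqrt(-417735) = 3*I*sqrt(46415)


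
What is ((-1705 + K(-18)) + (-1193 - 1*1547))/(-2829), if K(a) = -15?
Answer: 4460/2829 ≈ 1.5765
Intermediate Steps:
((-1705 + K(-18)) + (-1193 - 1*1547))/(-2829) = ((-1705 - 15) + (-1193 - 1*1547))/(-2829) = (-1720 + (-1193 - 1547))*(-1/2829) = (-1720 - 2740)*(-1/2829) = -4460*(-1/2829) = 4460/2829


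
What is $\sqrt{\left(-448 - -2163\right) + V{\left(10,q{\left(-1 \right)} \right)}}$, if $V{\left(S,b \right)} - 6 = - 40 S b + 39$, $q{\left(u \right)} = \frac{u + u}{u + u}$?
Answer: $4 \sqrt{85} \approx 36.878$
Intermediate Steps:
$q{\left(u \right)} = 1$ ($q{\left(u \right)} = \frac{2 u}{2 u} = 2 u \frac{1}{2 u} = 1$)
$V{\left(S,b \right)} = 45 - 40 S b$ ($V{\left(S,b \right)} = 6 + \left(- 40 S b + 39\right) = 6 - \left(-39 + 40 S b\right) = 45 - 40 S b$)
$\sqrt{\left(-448 - -2163\right) + V{\left(10,q{\left(-1 \right)} \right)}} = \sqrt{\left(-448 - -2163\right) + \left(45 - 400 \cdot 1\right)} = \sqrt{\left(-448 + 2163\right) + \left(45 - 400\right)} = \sqrt{1715 - 355} = \sqrt{1360} = 4 \sqrt{85}$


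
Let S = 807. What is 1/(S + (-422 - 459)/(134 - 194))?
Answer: 60/49301 ≈ 0.0012170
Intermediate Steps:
1/(S + (-422 - 459)/(134 - 194)) = 1/(807 + (-422 - 459)/(134 - 194)) = 1/(807 - 881/(-60)) = 1/(807 - 881*(-1/60)) = 1/(807 + 881/60) = 1/(49301/60) = 60/49301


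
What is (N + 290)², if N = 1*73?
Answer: 131769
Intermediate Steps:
N = 73
(N + 290)² = (73 + 290)² = 363² = 131769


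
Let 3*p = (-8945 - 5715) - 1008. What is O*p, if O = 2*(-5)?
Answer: 156680/3 ≈ 52227.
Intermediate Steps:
p = -15668/3 (p = ((-8945 - 5715) - 1008)/3 = (-14660 - 1008)/3 = (⅓)*(-15668) = -15668/3 ≈ -5222.7)
O = -10
O*p = -10*(-15668/3) = 156680/3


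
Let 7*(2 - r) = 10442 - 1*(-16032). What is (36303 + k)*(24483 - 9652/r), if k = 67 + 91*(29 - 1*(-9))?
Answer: 307191346048/315 ≈ 9.7521e+8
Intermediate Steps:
k = 3525 (k = 67 + 91*(29 + 9) = 67 + 91*38 = 67 + 3458 = 3525)
r = -3780 (r = 2 - (10442 - 1*(-16032))/7 = 2 - (10442 + 16032)/7 = 2 - ⅐*26474 = 2 - 3782 = -3780)
(36303 + k)*(24483 - 9652/r) = (36303 + 3525)*(24483 - 9652/(-3780)) = 39828*(24483 - 9652*(-1/3780)) = 39828*(24483 + 2413/945) = 39828*(23138848/945) = 307191346048/315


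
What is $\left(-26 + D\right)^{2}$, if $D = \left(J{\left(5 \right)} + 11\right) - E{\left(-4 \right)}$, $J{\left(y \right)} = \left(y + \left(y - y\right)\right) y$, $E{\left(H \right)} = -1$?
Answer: $121$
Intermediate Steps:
$J{\left(y \right)} = y^{2}$ ($J{\left(y \right)} = \left(y + 0\right) y = y y = y^{2}$)
$D = 37$ ($D = \left(5^{2} + 11\right) - -1 = \left(25 + 11\right) + 1 = 36 + 1 = 37$)
$\left(-26 + D\right)^{2} = \left(-26 + 37\right)^{2} = 11^{2} = 121$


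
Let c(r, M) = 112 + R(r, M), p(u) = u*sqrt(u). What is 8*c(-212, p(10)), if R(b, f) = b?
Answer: -800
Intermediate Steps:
p(u) = u**(3/2)
c(r, M) = 112 + r
8*c(-212, p(10)) = 8*(112 - 212) = 8*(-100) = -800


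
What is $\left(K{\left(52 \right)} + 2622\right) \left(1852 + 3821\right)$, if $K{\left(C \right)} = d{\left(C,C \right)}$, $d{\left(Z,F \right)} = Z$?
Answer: $15169602$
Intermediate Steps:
$K{\left(C \right)} = C$
$\left(K{\left(52 \right)} + 2622\right) \left(1852 + 3821\right) = \left(52 + 2622\right) \left(1852 + 3821\right) = 2674 \cdot 5673 = 15169602$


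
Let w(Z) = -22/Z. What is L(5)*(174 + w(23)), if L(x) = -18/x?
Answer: -14328/23 ≈ -622.96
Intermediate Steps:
L(5)*(174 + w(23)) = (-18/5)*(174 - 22/23) = (-18*⅕)*(174 - 22*1/23) = -18*(174 - 22/23)/5 = -18/5*3980/23 = -14328/23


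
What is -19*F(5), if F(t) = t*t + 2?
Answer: -513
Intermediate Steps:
F(t) = 2 + t**2 (F(t) = t**2 + 2 = 2 + t**2)
-19*F(5) = -19*(2 + 5**2) = -19*(2 + 25) = -19*27 = -513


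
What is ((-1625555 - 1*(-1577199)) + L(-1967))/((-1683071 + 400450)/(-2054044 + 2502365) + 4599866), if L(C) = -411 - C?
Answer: -4196284560/412443048473 ≈ -0.010174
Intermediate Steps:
((-1625555 - 1*(-1577199)) + L(-1967))/((-1683071 + 400450)/(-2054044 + 2502365) + 4599866) = ((-1625555 - 1*(-1577199)) + (-411 - 1*(-1967)))/((-1683071 + 400450)/(-2054044 + 2502365) + 4599866) = ((-1625555 + 1577199) + (-411 + 1967))/(-1282621/448321 + 4599866) = (-48356 + 1556)/(-1282621*1/448321 + 4599866) = -46800/(-1282621/448321 + 4599866) = -46800/2062215242365/448321 = -46800*448321/2062215242365 = -4196284560/412443048473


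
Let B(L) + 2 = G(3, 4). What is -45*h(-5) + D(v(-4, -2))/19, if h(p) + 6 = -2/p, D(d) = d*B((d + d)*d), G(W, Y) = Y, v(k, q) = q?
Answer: 4784/19 ≈ 251.79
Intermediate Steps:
B(L) = 2 (B(L) = -2 + 4 = 2)
D(d) = 2*d (D(d) = d*2 = 2*d)
h(p) = -6 - 2/p
-45*h(-5) + D(v(-4, -2))/19 = -45*(-6 - 2/(-5)) + (2*(-2))/19 = -45*(-6 - 2*(-⅕)) - 4*1/19 = -45*(-6 + ⅖) - 4/19 = -45*(-28/5) - 4/19 = 252 - 4/19 = 4784/19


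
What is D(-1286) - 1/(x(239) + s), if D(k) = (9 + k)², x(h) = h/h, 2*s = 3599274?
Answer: 2934721876101/1799638 ≈ 1.6307e+6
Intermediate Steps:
s = 1799637 (s = (½)*3599274 = 1799637)
x(h) = 1
D(-1286) - 1/(x(239) + s) = (9 - 1286)² - 1/(1 + 1799637) = (-1277)² - 1/1799638 = 1630729 - 1*1/1799638 = 1630729 - 1/1799638 = 2934721876101/1799638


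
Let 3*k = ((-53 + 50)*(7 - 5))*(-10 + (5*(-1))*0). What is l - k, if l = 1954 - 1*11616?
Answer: -9682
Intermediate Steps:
l = -9662 (l = 1954 - 11616 = -9662)
k = 20 (k = (((-53 + 50)*(7 - 5))*(-10 + (5*(-1))*0))/3 = ((-3*2)*(-10 - 5*0))/3 = (-6*(-10 + 0))/3 = (-6*(-10))/3 = (⅓)*60 = 20)
l - k = -9662 - 1*20 = -9662 - 20 = -9682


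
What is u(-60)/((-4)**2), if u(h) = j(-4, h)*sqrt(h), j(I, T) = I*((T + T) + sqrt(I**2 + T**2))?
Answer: 2*I*sqrt(15)*(30 - sqrt(226)) ≈ 115.93*I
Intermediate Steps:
j(I, T) = I*(sqrt(I**2 + T**2) + 2*T) (j(I, T) = I*(2*T + sqrt(I**2 + T**2)) = I*(sqrt(I**2 + T**2) + 2*T))
u(h) = sqrt(h)*(-8*h - 4*sqrt(16 + h**2)) (u(h) = (-4*(sqrt((-4)**2 + h**2) + 2*h))*sqrt(h) = (-4*(sqrt(16 + h**2) + 2*h))*sqrt(h) = (-8*h - 4*sqrt(16 + h**2))*sqrt(h) = sqrt(h)*(-8*h - 4*sqrt(16 + h**2)))
u(-60)/((-4)**2) = (4*sqrt(-60)*(-sqrt(16 + (-60)**2) - 2*(-60)))/((-4)**2) = (4*(2*I*sqrt(15))*(-sqrt(16 + 3600) + 120))/16 = (4*(2*I*sqrt(15))*(-sqrt(3616) + 120))*(1/16) = (4*(2*I*sqrt(15))*(-4*sqrt(226) + 120))*(1/16) = (4*(2*I*sqrt(15))*(120 - 4*sqrt(226)))*(1/16) = (8*I*sqrt(15)*(120 - 4*sqrt(226)))*(1/16) = I*sqrt(15)*(120 - 4*sqrt(226))/2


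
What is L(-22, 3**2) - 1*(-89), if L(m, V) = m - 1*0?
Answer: 67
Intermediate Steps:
L(m, V) = m (L(m, V) = m + 0 = m)
L(-22, 3**2) - 1*(-89) = -22 - 1*(-89) = -22 + 89 = 67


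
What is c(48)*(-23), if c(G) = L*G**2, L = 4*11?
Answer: -2331648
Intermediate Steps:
L = 44
c(G) = 44*G**2
c(48)*(-23) = (44*48**2)*(-23) = (44*2304)*(-23) = 101376*(-23) = -2331648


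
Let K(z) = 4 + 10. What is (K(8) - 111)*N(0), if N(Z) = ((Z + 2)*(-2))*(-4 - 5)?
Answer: -3492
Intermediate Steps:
N(Z) = 36 + 18*Z (N(Z) = ((2 + Z)*(-2))*(-9) = (-4 - 2*Z)*(-9) = 36 + 18*Z)
K(z) = 14
(K(8) - 111)*N(0) = (14 - 111)*(36 + 18*0) = -97*(36 + 0) = -97*36 = -3492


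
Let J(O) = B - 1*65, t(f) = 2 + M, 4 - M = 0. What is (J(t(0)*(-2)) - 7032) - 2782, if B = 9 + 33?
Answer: -9837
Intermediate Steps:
B = 42
M = 4 (M = 4 - 1*0 = 4 + 0 = 4)
t(f) = 6 (t(f) = 2 + 4 = 6)
J(O) = -23 (J(O) = 42 - 1*65 = 42 - 65 = -23)
(J(t(0)*(-2)) - 7032) - 2782 = (-23 - 7032) - 2782 = -7055 - 2782 = -9837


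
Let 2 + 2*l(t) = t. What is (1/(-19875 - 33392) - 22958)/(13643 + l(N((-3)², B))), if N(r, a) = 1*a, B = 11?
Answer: -2445807574/1453922765 ≈ -1.6822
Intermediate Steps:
N(r, a) = a
l(t) = -1 + t/2
(1/(-19875 - 33392) - 22958)/(13643 + l(N((-3)², B))) = (1/(-19875 - 33392) - 22958)/(13643 + (-1 + (½)*11)) = (1/(-53267) - 22958)/(13643 + (-1 + 11/2)) = (-1/53267 - 22958)/(13643 + 9/2) = -1222903787/(53267*27295/2) = -1222903787/53267*2/27295 = -2445807574/1453922765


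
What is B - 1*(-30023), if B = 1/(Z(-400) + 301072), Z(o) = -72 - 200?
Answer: 9030918401/300800 ≈ 30023.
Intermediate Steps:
Z(o) = -272
B = 1/300800 (B = 1/(-272 + 301072) = 1/300800 ≈ 3.3245e-6)
B - 1*(-30023) = 1/300800 - 1*(-30023) = 1/300800 + 30023 = 9030918401/300800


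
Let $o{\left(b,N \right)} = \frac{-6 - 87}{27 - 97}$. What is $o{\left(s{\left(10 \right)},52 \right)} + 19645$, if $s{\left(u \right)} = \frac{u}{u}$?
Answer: $\frac{1375243}{70} \approx 19646.0$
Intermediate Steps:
$s{\left(u \right)} = 1$
$o{\left(b,N \right)} = \frac{93}{70}$ ($o{\left(b,N \right)} = - \frac{93}{-70} = \left(-93\right) \left(- \frac{1}{70}\right) = \frac{93}{70}$)
$o{\left(s{\left(10 \right)},52 \right)} + 19645 = \frac{93}{70} + 19645 = \frac{1375243}{70}$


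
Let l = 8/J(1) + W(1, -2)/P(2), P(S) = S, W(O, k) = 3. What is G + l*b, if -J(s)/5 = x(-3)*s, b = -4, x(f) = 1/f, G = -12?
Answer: -186/5 ≈ -37.200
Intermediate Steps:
x(f) = 1/f
J(s) = 5*s/3 (J(s) = -5*s/(-3) = -(-5)*s/3 = 5*s/3)
l = 63/10 (l = 8/(((5/3)*1)) + 3/2 = 8/(5/3) + 3*(½) = 8*(⅗) + 3/2 = 24/5 + 3/2 = 63/10 ≈ 6.3000)
G + l*b = -12 + (63/10)*(-4) = -12 - 126/5 = -186/5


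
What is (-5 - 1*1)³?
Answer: -216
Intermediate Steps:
(-5 - 1*1)³ = (-5 - 1)³ = (-6)³ = -216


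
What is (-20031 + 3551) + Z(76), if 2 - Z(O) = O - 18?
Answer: -16536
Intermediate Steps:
Z(O) = 20 - O (Z(O) = 2 - (O - 18) = 2 - (-18 + O) = 2 + (18 - O) = 20 - O)
(-20031 + 3551) + Z(76) = (-20031 + 3551) + (20 - 1*76) = -16480 + (20 - 76) = -16480 - 56 = -16536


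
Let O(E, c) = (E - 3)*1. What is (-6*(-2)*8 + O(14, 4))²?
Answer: 11449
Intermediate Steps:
O(E, c) = -3 + E (O(E, c) = (-3 + E)*1 = -3 + E)
(-6*(-2)*8 + O(14, 4))² = (-6*(-2)*8 + (-3 + 14))² = (12*8 + 11)² = (96 + 11)² = 107² = 11449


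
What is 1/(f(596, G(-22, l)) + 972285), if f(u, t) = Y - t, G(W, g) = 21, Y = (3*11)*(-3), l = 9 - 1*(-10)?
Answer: 1/972165 ≈ 1.0286e-6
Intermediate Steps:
l = 19 (l = 9 + 10 = 19)
Y = -99 (Y = 33*(-3) = -99)
f(u, t) = -99 - t
1/(f(596, G(-22, l)) + 972285) = 1/((-99 - 1*21) + 972285) = 1/((-99 - 21) + 972285) = 1/(-120 + 972285) = 1/972165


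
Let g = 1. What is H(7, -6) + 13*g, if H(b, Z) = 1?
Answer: 14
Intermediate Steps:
H(7, -6) + 13*g = 1 + 13*1 = 1 + 13 = 14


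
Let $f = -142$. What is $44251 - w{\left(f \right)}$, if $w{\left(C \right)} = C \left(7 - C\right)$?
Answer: $65409$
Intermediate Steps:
$44251 - w{\left(f \right)} = 44251 - - 142 \left(7 - -142\right) = 44251 - - 142 \left(7 + 142\right) = 44251 - \left(-142\right) 149 = 44251 - -21158 = 44251 + 21158 = 65409$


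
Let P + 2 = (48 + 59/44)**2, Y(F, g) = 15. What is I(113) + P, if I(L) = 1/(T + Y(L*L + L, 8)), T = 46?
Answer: 287273445/118096 ≈ 2432.5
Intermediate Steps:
P = 4709369/1936 (P = -2 + (48 + 59/44)**2 = -2 + (2171/44)**2 = -2 + 4713241/1936 = 4709369/1936 ≈ 2432.5)
I(L) = 1/61 (I(L) = 1/(46 + 15) = 1/61)
I(113) + P = 1/61 + 4709369/1936 = 287273445/118096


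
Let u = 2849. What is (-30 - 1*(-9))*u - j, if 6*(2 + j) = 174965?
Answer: -533927/6 ≈ -88988.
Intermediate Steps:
j = 174953/6 (j = -2 + (⅙)*174965 = -2 + 174965/6 = 174953/6 ≈ 29159.)
(-30 - 1*(-9))*u - j = (-30 - 1*(-9))*2849 - 1*174953/6 = (-30 + 9)*2849 - 174953/6 = -21*2849 - 174953/6 = -59829 - 174953/6 = -533927/6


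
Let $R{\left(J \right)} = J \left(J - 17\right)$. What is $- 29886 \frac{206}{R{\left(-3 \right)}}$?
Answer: $- \frac{513043}{5} \approx -1.0261 \cdot 10^{5}$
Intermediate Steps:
$R{\left(J \right)} = J \left(-17 + J\right)$
$- 29886 \frac{206}{R{\left(-3 \right)}} = - 29886 \frac{206}{\left(-3\right) \left(-17 - 3\right)} = - 29886 \frac{206}{\left(-3\right) \left(-20\right)} = - 29886 \cdot \frac{206}{60} = - 29886 \cdot 206 \cdot \frac{1}{60} = \left(-29886\right) \frac{103}{30} = - \frac{513043}{5}$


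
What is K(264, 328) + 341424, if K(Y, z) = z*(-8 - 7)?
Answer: 336504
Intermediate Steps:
K(Y, z) = -15*z (K(Y, z) = z*(-15) = -15*z)
K(264, 328) + 341424 = -15*328 + 341424 = -4920 + 341424 = 336504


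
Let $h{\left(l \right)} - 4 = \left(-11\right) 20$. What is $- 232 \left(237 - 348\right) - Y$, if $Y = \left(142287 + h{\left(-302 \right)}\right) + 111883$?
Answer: $-228202$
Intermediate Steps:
$h{\left(l \right)} = -216$ ($h{\left(l \right)} = 4 - 220 = -216$)
$Y = 253954$ ($Y = \left(142287 - 216\right) + 111883 = 142071 + 111883 = 253954$)
$- 232 \left(237 - 348\right) - Y = - 232 \left(237 - 348\right) - 253954 = \left(-232\right) \left(-111\right) - 253954 = 25752 - 253954 = -228202$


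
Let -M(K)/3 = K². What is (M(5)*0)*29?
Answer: 0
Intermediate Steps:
M(K) = -3*K²
(M(5)*0)*29 = (-3*5²*0)*29 = (-3*25*0)*29 = -75*0*29 = 0*29 = 0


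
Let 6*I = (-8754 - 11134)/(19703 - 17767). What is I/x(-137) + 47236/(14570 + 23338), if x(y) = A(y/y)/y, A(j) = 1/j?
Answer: 49164277/208494 ≈ 235.81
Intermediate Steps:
I = -113/66 (I = ((-8754 - 11134)/(19703 - 17767))/6 = (-19888/1936)/6 = (-19888*1/1936)/6 = (⅙)*(-113/11) = -113/66 ≈ -1.7121)
x(y) = 1/y (x(y) = 1/(((y/y))*y) = 1/(1*y) = 1/y)
I/x(-137) + 47236/(14570 + 23338) = -113/(66*(1/(-137))) + 47236/(14570 + 23338) = -113/(66*(-1/137)) + 47236/37908 = -113/66*(-137) + 47236*(1/37908) = 15481/66 + 11809/9477 = 49164277/208494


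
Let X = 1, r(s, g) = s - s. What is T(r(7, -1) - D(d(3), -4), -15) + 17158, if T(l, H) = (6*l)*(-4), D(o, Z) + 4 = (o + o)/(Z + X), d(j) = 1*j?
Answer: 17014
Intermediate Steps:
d(j) = j
r(s, g) = 0
D(o, Z) = -4 + 2*o/(1 + Z) (D(o, Z) = -4 + (o + o)/(Z + 1) = -4 + (2*o)/(1 + Z) = -4 + 2*o/(1 + Z))
T(l, H) = -24*l
T(r(7, -1) - D(d(3), -4), -15) + 17158 = -24*(0 - 2*(-2 + 3 - 2*(-4))/(1 - 4)) + 17158 = -24*(0 - 2*(-2 + 3 + 8)/(-3)) + 17158 = -24*(0 - 2*(-1)*9/3) + 17158 = -24*(0 - 1*(-6)) + 17158 = -24*(0 + 6) + 17158 = -24*6 + 17158 = -144 + 17158 = 17014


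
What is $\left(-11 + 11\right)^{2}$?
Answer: $0$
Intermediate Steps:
$\left(-11 + 11\right)^{2} = 0^{2} = 0$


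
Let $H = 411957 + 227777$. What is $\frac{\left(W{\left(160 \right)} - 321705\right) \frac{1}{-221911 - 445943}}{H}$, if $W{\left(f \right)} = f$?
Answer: $\frac{321545}{427248910836} \approx 7.5259 \cdot 10^{-7}$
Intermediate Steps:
$H = 639734$
$\frac{\left(W{\left(160 \right)} - 321705\right) \frac{1}{-221911 - 445943}}{H} = \frac{\left(160 - 321705\right) \frac{1}{-221911 - 445943}}{639734} = - \frac{321545}{-667854} \cdot \frac{1}{639734} = \left(-321545\right) \left(- \frac{1}{667854}\right) \frac{1}{639734} = \frac{321545}{667854} \cdot \frac{1}{639734} = \frac{321545}{427248910836}$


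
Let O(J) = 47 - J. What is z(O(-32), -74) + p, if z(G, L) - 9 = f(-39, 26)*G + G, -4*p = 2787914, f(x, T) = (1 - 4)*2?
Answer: -1394729/2 ≈ -6.9736e+5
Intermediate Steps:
f(x, T) = -6 (f(x, T) = -3*2 = -6)
p = -1393957/2 (p = -¼*2787914 = -1393957/2 ≈ -6.9698e+5)
z(G, L) = 9 - 5*G (z(G, L) = 9 + (-6*G + G) = 9 - 5*G)
z(O(-32), -74) + p = (9 - 5*(47 - 1*(-32))) - 1393957/2 = (9 - 5*(47 + 32)) - 1393957/2 = (9 - 5*79) - 1393957/2 = (9 - 395) - 1393957/2 = -386 - 1393957/2 = -1394729/2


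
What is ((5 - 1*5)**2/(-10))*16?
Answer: 0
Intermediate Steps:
((5 - 1*5)**2/(-10))*16 = -(5 - 5)**2/10*16 = -1/10*0**2*16 = -1/10*0*16 = 0*16 = 0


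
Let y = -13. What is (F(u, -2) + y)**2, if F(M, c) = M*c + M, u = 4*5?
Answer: 1089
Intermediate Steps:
u = 20
F(M, c) = M + M*c
(F(u, -2) + y)**2 = (20*(1 - 2) - 13)**2 = (20*(-1) - 13)**2 = (-20 - 13)**2 = (-33)**2 = 1089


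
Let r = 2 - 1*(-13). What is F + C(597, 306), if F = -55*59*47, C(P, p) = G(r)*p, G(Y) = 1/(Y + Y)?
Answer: -762524/5 ≈ -1.5250e+5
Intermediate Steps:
r = 15 (r = 2 + 13 = 15)
G(Y) = 1/(2*Y)
C(P, p) = p/30 (C(P, p) = ((½)/15)*p = ((½)*(1/15))*p = p/30)
F = -152515 (F = -3245*47 = -152515)
F + C(597, 306) = -152515 + (1/30)*306 = -152515 + 51/5 = -762524/5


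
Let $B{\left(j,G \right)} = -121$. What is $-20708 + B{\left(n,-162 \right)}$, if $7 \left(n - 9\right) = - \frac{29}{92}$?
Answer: $-20829$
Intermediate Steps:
$n = \frac{5767}{644}$ ($n = 9 + \frac{\left(-29\right) \frac{1}{92}}{7} = 9 + \frac{1}{7} \left(- \frac{29}{92}\right) = 9 - \frac{29}{644} = \frac{5767}{644} \approx 8.955$)
$-20708 + B{\left(n,-162 \right)} = -20708 - 121 = -20829$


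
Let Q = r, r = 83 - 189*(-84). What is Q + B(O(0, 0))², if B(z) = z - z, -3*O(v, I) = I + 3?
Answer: 15959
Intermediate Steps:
O(v, I) = -1 - I/3 (O(v, I) = -(I + 3)/3 = -(3 + I)/3 = -1 - I/3)
B(z) = 0
r = 15959 (r = 83 + 15876 = 15959)
Q = 15959
Q + B(O(0, 0))² = 15959 + 0² = 15959 + 0 = 15959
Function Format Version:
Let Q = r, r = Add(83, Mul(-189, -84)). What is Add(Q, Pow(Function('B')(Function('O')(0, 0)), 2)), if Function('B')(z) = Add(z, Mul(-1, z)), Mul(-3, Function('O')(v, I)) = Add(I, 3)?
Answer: 15959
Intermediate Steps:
Function('O')(v, I) = Add(-1, Mul(Rational(-1, 3), I)) (Function('O')(v, I) = Mul(Rational(-1, 3), Add(I, 3)) = Mul(Rational(-1, 3), Add(3, I)) = Add(-1, Mul(Rational(-1, 3), I)))
Function('B')(z) = 0
r = 15959 (r = Add(83, 15876) = 15959)
Q = 15959
Add(Q, Pow(Function('B')(Function('O')(0, 0)), 2)) = Add(15959, Pow(0, 2)) = Add(15959, 0) = 15959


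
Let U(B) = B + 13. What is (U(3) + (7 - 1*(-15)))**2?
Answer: 1444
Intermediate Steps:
U(B) = 13 + B
(U(3) + (7 - 1*(-15)))**2 = ((13 + 3) + (7 - 1*(-15)))**2 = (16 + (7 + 15))**2 = (16 + 22)**2 = 38**2 = 1444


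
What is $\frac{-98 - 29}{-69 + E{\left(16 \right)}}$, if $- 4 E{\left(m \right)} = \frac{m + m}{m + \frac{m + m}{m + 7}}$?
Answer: $\frac{6350}{3473} \approx 1.8284$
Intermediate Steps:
$E{\left(m \right)} = - \frac{m}{2 \left(m + \frac{2 m}{7 + m}\right)}$ ($E{\left(m \right)} = - \frac{\left(m + m\right) \frac{1}{m + \frac{m + m}{m + 7}}}{4} = - \frac{2 m \frac{1}{m + \frac{2 m}{7 + m}}}{4} = - \frac{m}{2 \left(m + \frac{2 m}{7 + m}\right)}$)
$\frac{-98 - 29}{-69 + E{\left(16 \right)}} = \frac{-98 - 29}{-69 + \frac{-7 - 16}{2 \left(9 + 16\right)}} = - \frac{127}{-69 + \frac{-7 - 16}{2 \cdot 25}} = - \frac{127}{-69 + \frac{1}{2} \cdot \frac{1}{25} \left(-23\right)} = - \frac{127}{-69 - \frac{23}{50}} = - \frac{127}{- \frac{3473}{50}} = \left(-127\right) \left(- \frac{50}{3473}\right) = \frac{6350}{3473}$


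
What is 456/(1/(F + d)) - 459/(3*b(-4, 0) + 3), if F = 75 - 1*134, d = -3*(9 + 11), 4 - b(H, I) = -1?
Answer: -108579/2 ≈ -54290.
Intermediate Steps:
b(H, I) = 5 (b(H, I) = 4 - 1*(-1) = 4 + 1 = 5)
d = -60 (d = -3*20 = -60)
F = -59 (F = 75 - 134 = -59)
456/(1/(F + d)) - 459/(3*b(-4, 0) + 3) = 456/(1/(-59 - 60)) - 459/(3*5 + 3) = 456/(1/(-119)) - 459/(15 + 3) = 456/(-1/119) - 459/18 = 456*(-119) - 459*1/18 = -54264 - 51/2 = -108579/2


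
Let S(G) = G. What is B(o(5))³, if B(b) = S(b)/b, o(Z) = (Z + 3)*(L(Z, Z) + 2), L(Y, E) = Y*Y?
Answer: 1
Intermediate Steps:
L(Y, E) = Y²
o(Z) = (2 + Z²)*(3 + Z) (o(Z) = (Z + 3)*(Z² + 2) = (3 + Z)*(2 + Z²) = (2 + Z²)*(3 + Z))
B(b) = 1 (B(b) = b/b = 1)
B(o(5))³ = 1³ = 1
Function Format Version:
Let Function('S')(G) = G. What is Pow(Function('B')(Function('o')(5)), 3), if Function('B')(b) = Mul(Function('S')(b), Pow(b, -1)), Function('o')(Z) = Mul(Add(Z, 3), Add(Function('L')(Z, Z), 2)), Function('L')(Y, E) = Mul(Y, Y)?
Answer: 1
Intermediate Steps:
Function('L')(Y, E) = Pow(Y, 2)
Function('o')(Z) = Mul(Add(2, Pow(Z, 2)), Add(3, Z)) (Function('o')(Z) = Mul(Add(Z, 3), Add(Pow(Z, 2), 2)) = Mul(Add(3, Z), Add(2, Pow(Z, 2))) = Mul(Add(2, Pow(Z, 2)), Add(3, Z)))
Function('B')(b) = 1 (Function('B')(b) = Mul(b, Pow(b, -1)) = 1)
Pow(Function('B')(Function('o')(5)), 3) = Pow(1, 3) = 1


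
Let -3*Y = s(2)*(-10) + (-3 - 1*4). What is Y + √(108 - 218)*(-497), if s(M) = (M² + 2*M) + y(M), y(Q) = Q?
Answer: 107/3 - 497*I*√110 ≈ 35.667 - 5212.6*I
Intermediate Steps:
s(M) = M² + 3*M (s(M) = (M² + 2*M) + M = M² + 3*M)
Y = 107/3 (Y = -((2*(3 + 2))*(-10) + (-3 - 1*4))/3 = -((2*5)*(-10) + (-3 - 4))/3 = -(10*(-10) - 7)/3 = -(-100 - 7)/3 = -⅓*(-107) = 107/3 ≈ 35.667)
Y + √(108 - 218)*(-497) = 107/3 + √(108 - 218)*(-497) = 107/3 + √(-110)*(-497) = 107/3 + (I*√110)*(-497) = 107/3 - 497*I*√110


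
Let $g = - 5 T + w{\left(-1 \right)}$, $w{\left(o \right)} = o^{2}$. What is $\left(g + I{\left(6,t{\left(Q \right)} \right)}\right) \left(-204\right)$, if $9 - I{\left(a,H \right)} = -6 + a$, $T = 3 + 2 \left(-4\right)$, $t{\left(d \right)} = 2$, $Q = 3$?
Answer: $-7140$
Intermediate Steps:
$T = -5$ ($T = 3 - 8 = -5$)
$I{\left(a,H \right)} = 15 - a$ ($I{\left(a,H \right)} = 9 - \left(-6 + a\right) = 15 - a$)
$g = 26$ ($g = \left(-5\right) \left(-5\right) + \left(-1\right)^{2} = 25 + 1 = 26$)
$\left(g + I{\left(6,t{\left(Q \right)} \right)}\right) \left(-204\right) = \left(26 + \left(15 - 6\right)\right) \left(-204\right) = \left(26 + 9\right) \left(-204\right) = 35 \left(-204\right) = -7140$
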